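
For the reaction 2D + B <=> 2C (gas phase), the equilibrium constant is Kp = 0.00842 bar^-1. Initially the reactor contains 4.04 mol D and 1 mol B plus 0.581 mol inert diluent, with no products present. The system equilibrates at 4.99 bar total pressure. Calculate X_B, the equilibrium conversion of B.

X = 0.151

Take 1 mol B as basis and let X be its fractional conversion, so ξ = X.
Species balance: n_D = 4.04 − 2X; n_B = 1 − X; n_C = 2X; n_I = 0.581 (inert).
Summing: n_T = 5.62 − X.
With p_i = (n_i/n_T)P, Kp = p_C^2 / (p_D^2 p_B).
Setting this equal to 0.00842 bar^-1 and taking the physical root (0 < X < 1) gives X = 0.151.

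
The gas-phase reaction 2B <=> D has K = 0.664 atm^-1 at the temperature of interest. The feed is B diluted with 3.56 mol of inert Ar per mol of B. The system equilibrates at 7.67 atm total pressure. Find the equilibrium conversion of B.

Let X = conversion of B (basis 1 mol B); extent of reaction ξ = 0.5X.
Mole table: n_B = 1 − X; n_D = 0.5X; n_I = 3.56 (inert).
n_T = Σnᵢ = 4.56 − 0.5X.
With p_i = (n_i/n_T)P, K = p_D / (p_B^2).
Equating to 0.664 atm^-1 and solving on 0 < X < 1: X = 0.528.

X = 0.528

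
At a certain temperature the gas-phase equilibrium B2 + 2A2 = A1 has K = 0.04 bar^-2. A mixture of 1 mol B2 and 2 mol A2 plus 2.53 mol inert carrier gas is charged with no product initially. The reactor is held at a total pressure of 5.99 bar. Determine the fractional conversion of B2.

X = 0.134

Take 1 mol B2 as basis and let X be its fractional conversion, so ξ = X.
Species balance: n_B2 = 1 − X; n_A2 = 2 − 2X; n_A1 = X; n_I = 2.53 (inert).
n_T = Σnᵢ = 5.53 − 2X.
With p_i = (n_i/n_T)P, K = p_A1 / (p_B2 p_A2^2).
This yields a degree-3 equation in X; solving on (0,1), X = 0.134.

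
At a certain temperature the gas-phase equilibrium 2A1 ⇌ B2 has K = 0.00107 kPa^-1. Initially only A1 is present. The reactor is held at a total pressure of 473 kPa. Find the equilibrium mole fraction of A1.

Take 1 mol A1 as basis and let X be its fractional conversion, so ξ = 0.5X.
Moles: n_A1 = 1 − X; n_B2 = 0.5X.
Total moles n_T = 1 − 0.5X.
y_i = n_i/n_T, p_i = y_i·P. K = p_B2 / (p_A1^2).
Substituting and setting equal to 0.00107 kPa^-1 gives a polynomial in X; the root in (0,1) is X = 0.425.
Then n_A1 = 0.575, n_T = 0.788, so y_A1 = 0.730.

y_A1 = 0.730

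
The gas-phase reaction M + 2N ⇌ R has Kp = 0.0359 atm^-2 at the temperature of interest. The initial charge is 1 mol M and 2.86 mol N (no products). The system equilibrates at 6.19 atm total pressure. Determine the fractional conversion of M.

X = 0.386

Take 1 mol M as basis and let X be its fractional conversion, so ξ = X.
Species balance: n_M = 1 − X; n_N = 2.86 − 2X; n_R = X.
Summing: n_T = 3.86 − 2X.
y_i = n_i/n_T, p_i = y_i·P. Kp = p_R / (p_M p_N^2).
This yields a degree-3 equation in X; solving on (0,1), X = 0.386.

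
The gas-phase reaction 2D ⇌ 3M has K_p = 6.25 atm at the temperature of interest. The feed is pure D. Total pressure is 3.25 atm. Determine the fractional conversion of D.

Let X = conversion of D (basis 1 mol D); extent of reaction ξ = 0.5X.
Mole table: n_D = 1 − X; n_M = 1.5X.
n_T = Σnᵢ = 1 + 0.5X.
y_i = n_i/n_T, p_i = y_i·P. K_p = p_M^3 / (p_D^2).
Setting this equal to 6.25 atm and taking the physical root (0 < X < 1) gives X = 0.537.

X = 0.537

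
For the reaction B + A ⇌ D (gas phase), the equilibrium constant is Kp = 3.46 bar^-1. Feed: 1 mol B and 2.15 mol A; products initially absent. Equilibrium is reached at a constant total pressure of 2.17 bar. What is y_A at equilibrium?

Let X = conversion of B (basis 1 mol B); extent of reaction ξ = X.
Moles: n_B = 1 − X; n_A = 2.15 − X; n_D = X.
n_T = Σnᵢ = 3.15 − X.
With p_i = (n_i/n_T)P, Kp = p_D / (p_B p_A).
Equating to 3.46 bar^-1 and solving on 0 < X < 1: X = 0.811.
Then n_A = 1.34, n_T = 2.34, so y_A = 0.572.

y_A = 0.572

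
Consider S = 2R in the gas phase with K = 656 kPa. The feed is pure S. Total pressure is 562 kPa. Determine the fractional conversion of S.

X = 0.475

Take 1 mol S as basis and let X be its fractional conversion, so ξ = X.
At extent ξ: n_S = 1 − X; n_R = 2X.
n_T = Σnᵢ = 1 + X.
With p_i = (n_i/n_T)P, K = p_R^2 / (p_S).
This yields a degree-2 equation in X; solving on (0,1), X = 0.475.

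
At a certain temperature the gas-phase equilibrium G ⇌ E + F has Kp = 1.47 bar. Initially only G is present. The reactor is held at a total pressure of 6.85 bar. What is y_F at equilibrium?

Take 1 mol G as basis and let X be its fractional conversion, so ξ = X.
Mole table: n_G = 1 − X; n_E = X; n_F = X.
Total moles n_T = 1 + X.
y_i = n_i/n_T, p_i = y_i·P. Kp = p_E p_F / (p_G).
This yields a degree-2 equation in X; solving on (0,1), X = 0.420.
Then n_F = 0.42, n_T = 1.42, so y_F = 0.296.

y_F = 0.296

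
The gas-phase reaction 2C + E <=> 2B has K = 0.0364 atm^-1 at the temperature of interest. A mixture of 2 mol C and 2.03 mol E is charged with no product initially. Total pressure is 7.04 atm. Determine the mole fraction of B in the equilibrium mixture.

y_B = 0.137

Let X = conversion of C (basis 2 mol C); extent of reaction ξ = X.
At extent ξ: n_C = 2 − 2X; n_E = 2.03 − X; n_B = 2X.
Summing: n_T = 4.03 − X.
With p_i = (n_i/n_T)P, K = p_B^2 / (p_C^2 p_E).
Setting this equal to 0.0364 atm^-1 and taking the physical root (0 < X < 1) gives X = 0.258.
Then n_B = 0.515, n_T = 3.77, so y_B = 0.137.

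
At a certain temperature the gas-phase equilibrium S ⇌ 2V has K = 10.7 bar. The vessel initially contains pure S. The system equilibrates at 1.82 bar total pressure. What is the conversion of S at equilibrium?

X = 0.771

Basis: 1 mol S initially; let X = conversion of S. Extent ξ = X.
At extent ξ: n_S = 1 − X; n_V = 2X.
n_T = Σnᵢ = 1 + X.
With p_i = (n_i/n_T)P, K = p_V^2 / (p_S).
Setting this equal to 10.7 bar and taking the physical root (0 < X < 1) gives X = 0.771.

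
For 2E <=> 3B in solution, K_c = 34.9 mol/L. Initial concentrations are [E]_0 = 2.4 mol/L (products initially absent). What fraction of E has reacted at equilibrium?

X = 0.711

Let X = conversion of E; extent ξ = 2.4X/2 mol/L.
Concentrations: [E] = 2.4 − 2.4X; [B] = 3.6X.
K_c = [B]^3 / ([E]^2).
Equating to 34.9 mol/L: the physical root is X = 0.711.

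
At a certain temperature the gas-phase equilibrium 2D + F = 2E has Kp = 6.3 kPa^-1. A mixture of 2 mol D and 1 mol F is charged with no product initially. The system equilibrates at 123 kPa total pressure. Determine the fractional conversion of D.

Take 2 mol D as basis and let X be its fractional conversion, so ξ = X.
Moles: n_D = 2 − 2X; n_F = 1 − X; n_E = 2X.
n_T = Σnᵢ = 3 − X.
y_i = n_i/n_T, p_i = y_i·P. Kp = p_E^2 / (p_D^2 p_F).
Setting this equal to 6.3 kPa^-1 and taking the physical root (0 < X < 1) gives X = 0.872.

X = 0.872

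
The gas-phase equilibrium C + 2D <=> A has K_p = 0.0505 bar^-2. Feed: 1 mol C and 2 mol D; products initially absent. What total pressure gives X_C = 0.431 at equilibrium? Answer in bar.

P = 7.28 bar

Basis: 1 mol C initially; let X = conversion of C. Extent ξ = X.
Moles: n_C = 1 − X; n_D = 2 − 2X; n_A = X.
Summing: n_T = 3 − 2X.
K_p = p_A / (p_C p_D^2) with p_i = (n_i/n_T)·P.
At X = 0.431: the mole-fraction product g(X) = Π y_i^ν_i = 2.674. Since K_p = g(X)·P^{-2}, P = (g/K_p)^(1/2) = (2.674/0.0505)^(1/2) = 7.28 bar.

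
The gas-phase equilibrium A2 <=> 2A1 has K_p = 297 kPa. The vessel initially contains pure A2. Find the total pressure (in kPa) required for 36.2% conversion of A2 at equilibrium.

P = 492 kPa

Basis: 1 mol A2 initially; let X = conversion of A2. Extent ξ = X.
At extent ξ: n_A2 = 1 − X; n_A1 = 2X.
Total moles n_T = 1 + X.
K_p = p_A1^2 / (p_A2) with p_i = (n_i/n_T)·P.
At X = 0.362: the mole-fraction product g(X) = Π y_i^ν_i = 0.6032. Since K_p = g(X)·P^{1}, P = (K_p/g)^(1/1) = (297/0.6032)^(1/1) = 492 kPa.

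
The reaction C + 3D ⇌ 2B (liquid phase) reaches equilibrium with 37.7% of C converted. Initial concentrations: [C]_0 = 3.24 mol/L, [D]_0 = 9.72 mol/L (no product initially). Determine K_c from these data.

Let X = conversion of C.
Concentrations: [C] = 3.24 − 3.24X; [D] = 9.72 − 9.72X; [B] = 6.48X.
At X = 0.377: [C] = 2.02, [D] = 6.06, [B] = 2.44.
K_c = [B]^2 / ([C] [D]^3) = 0.0133 (mol/L)^-2.

K_c = 0.0133 (mol/L)^-2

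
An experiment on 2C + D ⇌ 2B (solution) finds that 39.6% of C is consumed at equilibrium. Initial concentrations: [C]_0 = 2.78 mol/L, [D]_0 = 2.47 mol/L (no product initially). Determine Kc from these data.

Kc = 0.224 L/mol

Let X = conversion of C.
Concentrations: [C] = 2.78 − 2.78X; [D] = 2.47 − 1.39X; [B] = 2.78X.
At X = 0.396: [C] = 1.68, [D] = 1.92, [B] = 1.1.
Kc = [B]^2 / ([C]^2 [D]) = 0.224 L/mol.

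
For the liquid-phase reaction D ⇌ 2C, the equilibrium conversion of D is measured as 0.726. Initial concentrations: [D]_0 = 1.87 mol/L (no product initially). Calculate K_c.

Let X = conversion of D.
Concentrations: [D] = 1.87 − 1.87X; [C] = 3.74X.
At X = 0.726: [D] = 0.512, [C] = 2.72.
K_c = [C]^2 / ([D]) = 14.4 mol/L.

K_c = 14.4 mol/L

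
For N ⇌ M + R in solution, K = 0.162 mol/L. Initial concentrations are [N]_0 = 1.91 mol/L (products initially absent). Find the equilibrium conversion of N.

Let X = conversion of N; extent ξ = 1.91·X mol/L.
Concentrations: [N] = 1.91 − 1.91X; [M] = 1.91X; [R] = 1.91X.
K = [M] [R] / ([N]).
This equals 0.162 at X = 0.252 (the root in 0 < X < 1).

X = 0.252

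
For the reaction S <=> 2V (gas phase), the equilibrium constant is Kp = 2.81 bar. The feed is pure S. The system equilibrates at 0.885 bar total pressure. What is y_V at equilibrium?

y_V = 0.799

Let X = conversion of S (basis 1 mol S); extent of reaction ξ = X.
Mole table: n_S = 1 − X; n_V = 2X.
n_T = Σnᵢ = 1 + X.
y_i = n_i/n_T, p_i = y_i·P. Kp = p_V^2 / (p_S).
Setting this equal to 2.81 bar and taking the physical root (0 < X < 1) gives X = 0.665.
Then n_V = 1.33, n_T = 1.67, so y_V = 0.799.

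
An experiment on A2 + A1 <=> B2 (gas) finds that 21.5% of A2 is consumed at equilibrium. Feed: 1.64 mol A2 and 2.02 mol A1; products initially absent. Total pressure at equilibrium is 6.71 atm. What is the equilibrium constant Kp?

Take 1.64 mol A2 as basis and let X be its fractional conversion, so ξ = 1.64X.
At extent ξ: n_A2 = 1.64 − 1.64X; n_A1 = 2.02 − 1.64X; n_B2 = 1.64X.
n_T = Σnᵢ = 3.66 − 1.64X.
At X = 0.215: n_A2 = 1.29, n_A1 = 1.67, n_B2 = 0.353, n_T = 3.31.
p_i = (n_i/n_T)·P. Kp = p_B2 / (p_A2 p_A1) = 0.081 atm^-1.

Kp = 0.081 atm^-1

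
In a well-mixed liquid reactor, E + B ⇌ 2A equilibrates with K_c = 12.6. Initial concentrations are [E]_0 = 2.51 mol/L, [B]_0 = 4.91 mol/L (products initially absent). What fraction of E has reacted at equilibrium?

Let X = conversion of E; extent ξ = 2.51·X mol/L.
Concentrations: [E] = 2.51 − 2.51X; [B] = 4.91 − 2.51X; [A] = 5.02X.
K_c = [A]^2 / ([E] [B]).
Setting equal to 12.6 and solving for X on (0,1) gives X = 0.815.

X = 0.815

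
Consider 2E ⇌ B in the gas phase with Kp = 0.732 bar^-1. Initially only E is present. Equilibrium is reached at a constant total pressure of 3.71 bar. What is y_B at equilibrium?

y_B = 0.550

Take 1 mol E as basis and let X be its fractional conversion, so ξ = 0.5X.
Species balance: n_E = 1 − X; n_B = 0.5X.
Total moles n_T = 1 − 0.5X.
With p_i = (n_i/n_T)P, Kp = p_B / (p_E^2).
Equating to 0.732 bar^-1 and solving on 0 < X < 1: X = 0.710.
Then n_B = 0.355, n_T = 0.645, so y_B = 0.550.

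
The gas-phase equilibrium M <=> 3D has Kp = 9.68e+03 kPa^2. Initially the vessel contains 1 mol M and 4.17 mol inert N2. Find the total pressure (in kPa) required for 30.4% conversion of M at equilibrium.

Let X = conversion of M (basis 1 mol M); extent of reaction ξ = X.
At extent ξ: n_M = 1 − X; n_D = 3X; n_I = 4.17 (inert).
Total moles n_T = 5.17 + 2X.
Kp = p_D^3 / (p_M) with p_i = (n_i/n_T)·P.
At X = 0.304: the mole-fraction product g(X) = Π y_i^ν_i = 0.03265. Since Kp = g(X)·P^{2}, P = (Kp/g)^(1/2) = (9.68e+03/0.03265)^(1/2) = 545 kPa.

P = 545 kPa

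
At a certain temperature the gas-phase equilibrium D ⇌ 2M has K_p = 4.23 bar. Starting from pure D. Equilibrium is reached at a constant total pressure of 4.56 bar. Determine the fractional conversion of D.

Let X = conversion of D (basis 1 mol D); extent of reaction ξ = X.
Mole table: n_D = 1 − X; n_M = 2X.
n_T = Σnᵢ = 1 + X.
Mole fractions y_i = n_i/n_T; K_p = p_M^2 / (p_D) with p_i = y_i·P.
Equating to 4.23 bar and solving on 0 < X < 1: X = 0.434.

X = 0.434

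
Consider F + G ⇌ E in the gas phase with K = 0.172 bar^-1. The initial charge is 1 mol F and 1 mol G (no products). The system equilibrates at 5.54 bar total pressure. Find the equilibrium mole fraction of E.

Basis: 1 mol F initially; let X = conversion of F. Extent ξ = X.
Mole table: n_F = 1 − X; n_G = 1 − X; n_E = X.
Summing: n_T = 2 − X.
Mole fractions y_i = n_i/n_T; K = p_E / (p_F p_G) with p_i = y_i·P.
Substituting and setting equal to 0.172 bar^-1 gives a polynomial in X; the root in (0,1) is X = 0.284.
Then n_E = 0.284, n_T = 1.72, so y_E = 0.166.

y_E = 0.166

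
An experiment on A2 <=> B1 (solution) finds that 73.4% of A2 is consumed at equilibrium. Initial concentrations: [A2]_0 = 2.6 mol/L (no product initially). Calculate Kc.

Kc = 2.76

Let X = conversion of A2.
Concentrations: [A2] = 2.6 − 2.6X; [B1] = 2.6X.
At X = 0.734: [A2] = 0.692, [B1] = 1.91.
Kc = [B1] / ([A2]) = 2.76.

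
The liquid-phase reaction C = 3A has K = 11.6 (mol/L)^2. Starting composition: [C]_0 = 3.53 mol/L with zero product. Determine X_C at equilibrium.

Let X = conversion of C; extent ξ = 3.53·X mol/L.
Concentrations: [C] = 3.53 − 3.53X; [A] = 10.6X.
K = [A]^3 / ([C]).
Setting equal to 11.6 and solving for X on (0,1) gives X = 0.290.

X = 0.290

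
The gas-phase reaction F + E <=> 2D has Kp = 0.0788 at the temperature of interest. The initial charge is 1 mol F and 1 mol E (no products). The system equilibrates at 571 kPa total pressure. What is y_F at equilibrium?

Take 1 mol F as basis and let X be its fractional conversion, so ξ = X.
Species balance: n_F = 1 − X; n_E = 1 − X; n_D = 2X.
n_T stays at 2 (no change in mole number).
With p_i = (n_i/n_T)P, Kp = p_D^2 / (p_F p_E).
Setting this equal to 0.0788 and taking the physical root (0 < X < 1) gives X = 0.123.
Then n_F = 0.877, n_T = 2, so y_F = 0.438.

y_F = 0.438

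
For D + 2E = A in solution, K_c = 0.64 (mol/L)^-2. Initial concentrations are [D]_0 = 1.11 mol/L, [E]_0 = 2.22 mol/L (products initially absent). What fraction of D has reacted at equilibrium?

Let X = conversion of D; extent ξ = 1.11·X mol/L.
Concentrations: [D] = 1.11 − 1.11X; [E] = 2.22 − 2.22X; [A] = 1.11X.
K_c = [A] / ([D] [E]^2).
This equals 0.64 at X = 0.470 (the root in 0 < X < 1).

X = 0.470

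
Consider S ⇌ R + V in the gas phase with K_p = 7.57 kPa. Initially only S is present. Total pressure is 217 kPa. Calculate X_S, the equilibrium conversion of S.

X = 0.184

Let X = conversion of S (basis 1 mol S); extent of reaction ξ = X.
Moles: n_S = 1 − X; n_R = X; n_V = X.
n_T = Σnᵢ = 1 + X.
Mole fractions y_i = n_i/n_T; K_p = p_R p_V / (p_S) with p_i = y_i·P.
Setting this equal to 7.57 kPa and taking the physical root (0 < X < 1) gives X = 0.184.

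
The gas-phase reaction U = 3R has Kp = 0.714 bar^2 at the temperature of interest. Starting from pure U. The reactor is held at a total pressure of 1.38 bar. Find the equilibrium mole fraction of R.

y_R = 0.552

Let X = conversion of U (basis 1 mol U); extent of reaction ξ = X.
Moles: n_U = 1 − X; n_R = 3X.
Total moles n_T = 1 + 2X.
With p_i = (n_i/n_T)P, Kp = p_R^3 / (p_U).
This yields a degree-3 equation in X; solving on (0,1), X = 0.291.
Then n_R = 0.873, n_T = 1.58, so y_R = 0.552.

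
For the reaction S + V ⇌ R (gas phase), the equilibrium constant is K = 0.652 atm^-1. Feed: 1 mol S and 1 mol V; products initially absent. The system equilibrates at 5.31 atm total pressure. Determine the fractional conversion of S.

X = 0.527

Take 1 mol S as basis and let X be its fractional conversion, so ξ = X.
Moles: n_S = 1 − X; n_V = 1 − X; n_R = X.
Total moles n_T = 2 − X.
Mole fractions y_i = n_i/n_T; K = p_R / (p_S p_V) with p_i = y_i·P.
Equating to 0.652 atm^-1 and solving on 0 < X < 1: X = 0.527.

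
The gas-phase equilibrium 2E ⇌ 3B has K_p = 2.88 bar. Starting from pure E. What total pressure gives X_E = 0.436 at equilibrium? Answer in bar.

P = 3.99 bar

Let X = conversion of E (basis 1 mol E); extent of reaction ξ = 0.5X.
At extent ξ: n_E = 1 − X; n_B = 1.5X.
Summing: n_T = 1 + 0.5X.
K_p = p_B^3 / (p_E^2) with p_i = (n_i/n_T)·P.
At X = 0.436: the mole-fraction product g(X) = Π y_i^ν_i = 0.722. Since K_p = g(X)·P^{1}, P = (K_p/g)^(1/1) = (2.88/0.722)^(1/1) = 3.99 bar.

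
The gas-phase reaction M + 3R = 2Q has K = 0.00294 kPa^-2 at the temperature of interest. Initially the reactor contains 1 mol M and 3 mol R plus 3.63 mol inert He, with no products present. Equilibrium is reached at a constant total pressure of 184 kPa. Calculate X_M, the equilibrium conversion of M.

Basis: 1 mol M initially; let X = conversion of M. Extent ξ = X.
Species balance: n_M = 1 − X; n_R = 3 − 3X; n_Q = 2X; n_I = 3.63 (inert).
Total moles n_T = 7.63 − 2X.
y_i = n_i/n_T, p_i = y_i·P. K = p_Q^2 / (p_M p_R^3).
Setting this equal to 0.00294 kPa^-2 and taking the physical root (0 < X < 1) gives X = 0.611.

X = 0.611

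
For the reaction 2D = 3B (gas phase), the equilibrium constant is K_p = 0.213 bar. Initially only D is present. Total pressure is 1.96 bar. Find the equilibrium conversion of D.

Take 1 mol D as basis and let X be its fractional conversion, so ξ = 0.5X.
At extent ξ: n_D = 1 − X; n_B = 1.5X.
n_T = Σnᵢ = 1 + 0.5X.
With p_i = (n_i/n_T)P, K_p = p_B^3 / (p_D^2).
Equating to 0.213 bar and solving on 0 < X < 1: X = 0.269.

X = 0.269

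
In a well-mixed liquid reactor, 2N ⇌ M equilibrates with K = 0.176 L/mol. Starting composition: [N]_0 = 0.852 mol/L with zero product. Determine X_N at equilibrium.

X = 0.195

Let X = conversion of N; extent ξ = 0.852X/2 mol/L.
Concentrations: [N] = 0.852 − 0.852X; [M] = 0.426X.
K = [M] / ([N]^2).
Setting equal to 0.176 and solving for X on (0,1) gives X = 0.195.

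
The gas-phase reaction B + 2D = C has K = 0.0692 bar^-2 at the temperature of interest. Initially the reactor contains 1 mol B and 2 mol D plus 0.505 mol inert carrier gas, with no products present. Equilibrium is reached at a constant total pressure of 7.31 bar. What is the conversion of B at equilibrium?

X = 0.415

Basis: 1 mol B initially; let X = conversion of B. Extent ξ = X.
Species balance: n_B = 1 − X; n_D = 2 − 2X; n_C = X; n_I = 0.505 (inert).
Summing: n_T = 3.5 − 2X.
With p_i = (n_i/n_T)P, K = p_C / (p_B p_D^2).
Equating to 0.0692 bar^-2 and solving on 0 < X < 1: X = 0.415.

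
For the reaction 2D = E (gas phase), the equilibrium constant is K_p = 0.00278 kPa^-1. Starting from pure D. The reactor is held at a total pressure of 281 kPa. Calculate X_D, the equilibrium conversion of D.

X = 0.508

Basis: 1 mol D initially; let X = conversion of D. Extent ξ = 0.5X.
Mole table: n_D = 1 − X; n_E = 0.5X.
Summing: n_T = 1 − 0.5X.
Mole fractions y_i = n_i/n_T; K_p = p_E / (p_D^2) with p_i = y_i·P.
This yields a degree-2 equation in X; solving on (0,1), X = 0.508.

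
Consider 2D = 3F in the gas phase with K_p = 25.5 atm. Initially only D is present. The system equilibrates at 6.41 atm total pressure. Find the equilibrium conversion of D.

Let X = conversion of D (basis 1 mol D); extent of reaction ξ = 0.5X.
Species balance: n_D = 1 − X; n_F = 1.5X.
Summing: n_T = 1 + 0.5X.
y_i = n_i/n_T, p_i = y_i·P. K_p = p_F^3 / (p_D^2).
This yields a degree-3 equation in X; solving on (0,1), X = 0.613.

X = 0.613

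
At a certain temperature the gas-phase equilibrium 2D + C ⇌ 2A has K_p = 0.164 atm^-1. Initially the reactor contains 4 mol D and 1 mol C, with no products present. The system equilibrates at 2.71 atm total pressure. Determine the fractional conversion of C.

Basis: 1 mol C initially; let X = conversion of C. Extent ξ = X.
Species balance: n_D = 4 − 2X; n_C = 1 − X; n_A = 2X.
Total moles n_T = 5 − X.
Mole fractions y_i = n_i/n_T; K_p = p_A^2 / (p_D^2 p_C) with p_i = y_i·P.
Substituting and setting equal to 0.164 atm^-1 gives a polynomial in X; the root in (0,1) is X = 0.390.

X = 0.390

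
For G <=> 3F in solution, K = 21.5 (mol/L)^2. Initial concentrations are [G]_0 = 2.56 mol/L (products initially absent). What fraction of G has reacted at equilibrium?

X = 0.414

Let X = conversion of G; extent ξ = 2.56·X mol/L.
Concentrations: [G] = 2.56 − 2.56X; [F] = 7.68X.
K = [F]^3 / ([G]).
Setting equal to 21.5 and solving for X on (0,1) gives X = 0.414.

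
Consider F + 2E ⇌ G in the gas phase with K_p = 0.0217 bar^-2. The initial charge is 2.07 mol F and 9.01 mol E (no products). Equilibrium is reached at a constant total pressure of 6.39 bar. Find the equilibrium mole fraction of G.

Take 2.07 mol F as basis and let X be its fractional conversion, so ξ = 2.07X.
At extent ξ: n_F = 2.07 − 2.07X; n_E = 9.01 − 4.14X; n_G = 2.07X.
Summing: n_T = 11.1 − 4.14X.
y_i = n_i/n_T, p_i = y_i·P. K_p = p_G / (p_F p_E^2).
Setting this equal to 0.0217 bar^-2 and taking the physical root (0 < X < 1) gives X = 0.353.
Then n_G = 0.731, n_T = 9.62, so y_G = 0.076.

y_G = 0.076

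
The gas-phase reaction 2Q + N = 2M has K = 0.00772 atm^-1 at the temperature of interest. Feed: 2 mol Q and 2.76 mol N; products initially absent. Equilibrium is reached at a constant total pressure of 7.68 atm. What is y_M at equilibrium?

Basis: 2 mol Q initially; let X = conversion of Q. Extent ξ = X.
At extent ξ: n_Q = 2 − 2X; n_N = 2.76 − X; n_M = 2X.
Total moles n_T = 4.76 − X.
Mole fractions y_i = n_i/n_T; K = p_M^2 / (p_Q^2 p_N) with p_i = y_i·P.
Substituting and setting equal to 0.00772 atm^-1 gives a polynomial in X; the root in (0,1) is X = 0.155.
Then n_M = 0.31, n_T = 4.61, so y_M = 0.067.

y_M = 0.067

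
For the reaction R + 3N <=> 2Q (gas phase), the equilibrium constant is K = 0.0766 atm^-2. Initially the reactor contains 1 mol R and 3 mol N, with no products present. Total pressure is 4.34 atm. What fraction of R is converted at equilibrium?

X = 0.375

Let X = conversion of R (basis 1 mol R); extent of reaction ξ = X.
Mole table: n_R = 1 − X; n_N = 3 − 3X; n_Q = 2X.
Total moles n_T = 4 − 2X.
Mole fractions y_i = n_i/n_T; K = p_Q^2 / (p_R p_N^3) with p_i = y_i·P.
Setting this equal to 0.0766 atm^-2 and taking the physical root (0 < X < 1) gives X = 0.375.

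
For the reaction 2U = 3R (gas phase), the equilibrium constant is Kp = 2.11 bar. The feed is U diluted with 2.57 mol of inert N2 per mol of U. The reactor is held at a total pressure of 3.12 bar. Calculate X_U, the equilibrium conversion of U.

Basis: 1 mol U initially; let X = conversion of U. Extent ξ = 0.5X.
Species balance: n_U = 1 − X; n_R = 1.5X; n_I = 2.57 (inert).
Summing: n_T = 3.57 + 0.5X.
y_i = n_i/n_T, p_i = y_i·P. Kp = p_R^3 / (p_U^2).
Equating to 2.11 bar and solving on 0 < X < 1: X = 0.543.

X = 0.543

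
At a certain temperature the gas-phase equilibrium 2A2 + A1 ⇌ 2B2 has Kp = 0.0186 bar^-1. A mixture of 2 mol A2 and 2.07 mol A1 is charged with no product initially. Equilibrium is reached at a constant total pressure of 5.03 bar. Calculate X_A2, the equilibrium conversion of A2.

X = 0.176

Take 2 mol A2 as basis and let X be its fractional conversion, so ξ = X.
Species balance: n_A2 = 2 − 2X; n_A1 = 2.07 − X; n_B2 = 2X.
n_T = Σnᵢ = 4.07 − X.
Mole fractions y_i = n_i/n_T; Kp = p_B2^2 / (p_A2^2 p_A1) with p_i = y_i·P.
This yields a degree-3 equation in X; solving on (0,1), X = 0.176.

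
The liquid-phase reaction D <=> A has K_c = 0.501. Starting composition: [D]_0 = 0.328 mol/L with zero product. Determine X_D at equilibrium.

X = 0.334

Let X = conversion of D; extent ξ = 0.328·X mol/L.
Concentrations: [D] = 0.328 − 0.328X; [A] = 0.328X.
K_c = [A] / ([D]).
Setting equal to 0.501 and solving for X on (0,1) gives X = 0.334.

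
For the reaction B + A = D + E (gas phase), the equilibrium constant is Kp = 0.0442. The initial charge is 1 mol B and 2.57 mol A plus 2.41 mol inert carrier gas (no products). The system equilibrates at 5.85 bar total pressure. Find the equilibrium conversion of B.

Let X = conversion of B (basis 1 mol B); extent of reaction ξ = X.
Species balance: n_B = 1 − X; n_A = 2.57 − X; n_D = X; n_E = X; n_I = 2.41 (inert).
Since Δν = 0, n_T = 5.98 throughout.
y_i = n_i/n_T, p_i = y_i·P. Kp = p_D p_E / (p_B p_A).
Substituting and setting equal to 0.0442 gives a polynomial in X; the root in (0,1) is X = 0.272.

X = 0.272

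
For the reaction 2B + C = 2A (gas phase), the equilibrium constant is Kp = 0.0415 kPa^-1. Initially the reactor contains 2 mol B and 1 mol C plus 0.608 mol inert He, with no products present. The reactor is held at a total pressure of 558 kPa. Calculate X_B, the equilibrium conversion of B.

X = 0.629

Let X = conversion of B (basis 2 mol B); extent of reaction ξ = X.
Moles: n_B = 2 − 2X; n_C = 1 − X; n_A = 2X; n_I = 0.608 (inert).
Total moles n_T = 3.61 − X.
y_i = n_i/n_T, p_i = y_i·P. Kp = p_A^2 / (p_B^2 p_C).
Setting this equal to 0.0415 kPa^-1 and taking the physical root (0 < X < 1) gives X = 0.629.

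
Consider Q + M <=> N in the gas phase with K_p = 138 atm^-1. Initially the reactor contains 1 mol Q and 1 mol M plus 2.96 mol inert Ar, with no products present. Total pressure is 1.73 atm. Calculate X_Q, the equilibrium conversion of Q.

Basis: 1 mol Q initially; let X = conversion of Q. Extent ξ = X.
At extent ξ: n_Q = 1 − X; n_M = 1 − X; n_N = X; n_I = 2.96 (inert).
n_T = Σnᵢ = 4.96 − X.
y_i = n_i/n_T, p_i = y_i·P. K_p = p_N / (p_Q p_M).
This yields a degree-2 equation in X; solving on (0,1), X = 0.878.

X = 0.878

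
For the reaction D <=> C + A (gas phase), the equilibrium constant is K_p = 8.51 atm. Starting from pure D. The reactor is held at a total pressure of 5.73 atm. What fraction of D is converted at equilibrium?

Take 1 mol D as basis and let X be its fractional conversion, so ξ = X.
Species balance: n_D = 1 − X; n_C = X; n_A = X.
Total moles n_T = 1 + X.
With p_i = (n_i/n_T)P, K_p = p_C p_A / (p_D).
Substituting and setting equal to 8.51 atm gives a polynomial in X; the root in (0,1) is X = 0.773.

X = 0.773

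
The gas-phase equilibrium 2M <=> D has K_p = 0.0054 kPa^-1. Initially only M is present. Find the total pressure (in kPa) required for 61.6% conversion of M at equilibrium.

P = 268 kPa

Basis: 1 mol M initially; let X = conversion of M. Extent ξ = 0.5X.
Mole table: n_M = 1 − X; n_D = 0.5X.
Summing: n_T = 1 − 0.5X.
K_p = p_D / (p_M^2) with p_i = (n_i/n_T)·P.
At X = 0.616: the mole-fraction product g(X) = Π y_i^ν_i = 1.445. Since K_p = g(X)·P^{-1}, P = (g/K_p)^(1/1) = (1.445/0.0054)^(1/1) = 268 kPa.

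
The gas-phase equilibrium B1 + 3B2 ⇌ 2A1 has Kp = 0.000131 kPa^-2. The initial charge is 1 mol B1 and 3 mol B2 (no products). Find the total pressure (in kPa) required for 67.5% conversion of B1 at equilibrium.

Let X = conversion of B1 (basis 1 mol B1); extent of reaction ξ = X.
Moles: n_B1 = 1 − X; n_B2 = 3 − 3X; n_A1 = 2X.
n_T = Σnᵢ = 4 − 2X.
Kp = p_A1^2 / (p_B1 p_B2^3) with p_i = (n_i/n_T)·P.
At X = 0.675: the mole-fraction product g(X) = Π y_i^ν_i = 42.49. Since Kp = g(X)·P^{-2}, P = (g/Kp)^(1/2) = (42.49/0.000131)^(1/2) = 570 kPa.

P = 570 kPa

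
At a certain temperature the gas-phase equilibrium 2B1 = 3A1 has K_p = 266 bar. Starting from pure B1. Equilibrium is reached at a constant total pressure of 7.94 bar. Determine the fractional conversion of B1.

X = 0.806

Let X = conversion of B1 (basis 1 mol B1); extent of reaction ξ = 0.5X.
At extent ξ: n_B1 = 1 − X; n_A1 = 1.5X.
Total moles n_T = 1 + 0.5X.
y_i = n_i/n_T, p_i = y_i·P. K_p = p_A1^3 / (p_B1^2).
Substituting and setting equal to 266 bar gives a polynomial in X; the root in (0,1) is X = 0.806.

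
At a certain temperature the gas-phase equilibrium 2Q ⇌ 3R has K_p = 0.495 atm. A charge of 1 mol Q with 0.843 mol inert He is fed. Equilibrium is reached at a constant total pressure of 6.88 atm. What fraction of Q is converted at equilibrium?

X = 0.280

Basis: 1 mol Q initially; let X = conversion of Q. Extent ξ = 0.5X.
Species balance: n_Q = 1 − X; n_R = 1.5X; n_I = 0.843 (inert).
Total moles n_T = 1.84 + 0.5X.
Mole fractions y_i = n_i/n_T; K_p = p_R^3 / (p_Q^2) with p_i = y_i·P.
Setting this equal to 0.495 atm and taking the physical root (0 < X < 1) gives X = 0.280.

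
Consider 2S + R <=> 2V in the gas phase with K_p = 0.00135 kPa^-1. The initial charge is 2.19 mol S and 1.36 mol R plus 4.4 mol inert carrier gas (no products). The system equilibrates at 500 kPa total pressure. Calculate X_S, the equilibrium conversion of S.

Basis: 2.19 mol S initially; let X = conversion of S. Extent ξ = 1.09X.
At extent ξ: n_S = 2.19 − 2.19X; n_R = 1.36 − 1.09X; n_V = 2.19X; n_I = 4.4 (inert).
Total moles n_T = 7.95 − 1.09X.
With p_i = (n_i/n_T)P, K_p = p_V^2 / (p_S^2 p_R).
Equating to 0.00135 kPa^-1 and solving on 0 < X < 1: X = 0.237.

X = 0.237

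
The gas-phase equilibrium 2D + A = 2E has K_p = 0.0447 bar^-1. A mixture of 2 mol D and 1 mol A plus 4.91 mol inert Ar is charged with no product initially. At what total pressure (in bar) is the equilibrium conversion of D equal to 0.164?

Basis: 2 mol D initially; let X = conversion of D. Extent ξ = X.
At extent ξ: n_D = 2 − 2X; n_A = 1 − X; n_E = 2X; n_I = 4.91 (inert).
n_T = Σnᵢ = 7.91 − X.
K_p = p_E^2 / (p_D^2 p_A) with p_i = (n_i/n_T)·P.
At X = 0.164: the mole-fraction product g(X) = Π y_i^ν_i = 0.3566. Since K_p = g(X)·P^{-1}, P = (g/K_p)^(1/1) = (0.3566/0.0447)^(1/1) = 7.98 bar.

P = 7.98 bar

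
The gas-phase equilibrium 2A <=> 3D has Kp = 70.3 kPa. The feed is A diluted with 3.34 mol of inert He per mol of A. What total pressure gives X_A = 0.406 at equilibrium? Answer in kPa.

P = 499 kPa

Basis: 1 mol A initially; let X = conversion of A. Extent ξ = 0.5X.
At extent ξ: n_A = 1 − X; n_D = 1.5X; n_I = 3.34 (inert).
Summing: n_T = 4.34 + 0.5X.
Kp = p_D^3 / (p_A^2) with p_i = (n_i/n_T)·P.
At X = 0.406: the mole-fraction product g(X) = Π y_i^ν_i = 0.1409. Since Kp = g(X)·P^{1}, P = (Kp/g)^(1/1) = (70.3/0.1409)^(1/1) = 499 kPa.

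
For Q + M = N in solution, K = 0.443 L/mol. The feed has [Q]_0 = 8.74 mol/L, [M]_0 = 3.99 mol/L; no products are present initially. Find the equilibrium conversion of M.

X = 0.722

Let X = conversion of M; extent ξ = 3.99·X mol/L.
Concentrations: [Q] = 8.74 − 3.99X; [M] = 3.99 − 3.99X; [N] = 3.99X.
K = [N] / ([Q] [M]).
Equating to 0.443 L/mol: the physical root is X = 0.722.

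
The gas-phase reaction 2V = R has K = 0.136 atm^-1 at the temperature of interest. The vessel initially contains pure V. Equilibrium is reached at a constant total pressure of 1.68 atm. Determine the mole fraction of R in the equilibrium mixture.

Let X = conversion of V (basis 1 mol V); extent of reaction ξ = 0.5X.
At extent ξ: n_V = 1 − X; n_R = 0.5X.
n_T = Σnᵢ = 1 − 0.5X.
With p_i = (n_i/n_T)P, K = p_R / (p_V^2).
Equating to 0.136 atm^-1 and solving on 0 < X < 1: X = 0.277.
Then n_R = 0.139, n_T = 0.861, so y_R = 0.161.

y_R = 0.161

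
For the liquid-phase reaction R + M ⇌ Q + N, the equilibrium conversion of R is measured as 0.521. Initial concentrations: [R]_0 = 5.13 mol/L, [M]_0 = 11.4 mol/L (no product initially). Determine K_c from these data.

K_c = 0.333

Let X = conversion of R.
Concentrations: [R] = 5.13 − 5.13X; [M] = 11.4 − 5.13X; [Q] = 5.13X; [N] = 5.13X.
At X = 0.521: [R] = 2.46, [M] = 8.73, [Q] = 2.67, [N] = 2.67.
K_c = [Q] [N] / ([R] [M]) = 0.333.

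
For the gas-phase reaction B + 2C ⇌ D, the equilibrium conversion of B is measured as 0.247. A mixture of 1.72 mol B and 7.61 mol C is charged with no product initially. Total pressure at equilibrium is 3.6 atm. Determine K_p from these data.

K_p = 0.0398 atm^-2

Take 1.72 mol B as basis and let X be its fractional conversion, so ξ = 1.72X.
Moles: n_B = 1.72 − 1.72X; n_C = 7.61 − 3.44X; n_D = 1.72X.
Total moles n_T = 9.33 − 3.44X.
At X = 0.247: n_B = 1.3, n_C = 6.76, n_D = 0.425, n_T = 8.48.
p_i = (n_i/n_T)·P. K_p = p_D / (p_B p_C^2) = 0.0398 atm^-2.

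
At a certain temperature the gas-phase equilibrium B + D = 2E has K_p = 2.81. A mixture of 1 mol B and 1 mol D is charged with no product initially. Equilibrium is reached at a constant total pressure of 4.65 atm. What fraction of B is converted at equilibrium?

Take 1 mol B as basis and let X be its fractional conversion, so ξ = X.
Moles: n_B = 1 − X; n_D = 1 − X; n_E = 2X.
Since Δν = 0, n_T = 2 throughout.
Mole fractions y_i = n_i/n_T; K_p = p_E^2 / (p_B p_D) with p_i = y_i·P.
Equating to 2.81 and solving on 0 < X < 1: X = 0.456.

X = 0.456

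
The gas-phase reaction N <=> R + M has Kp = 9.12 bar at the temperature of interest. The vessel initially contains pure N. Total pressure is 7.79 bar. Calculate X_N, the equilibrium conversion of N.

Basis: 1 mol N initially; let X = conversion of N. Extent ξ = X.
Mole table: n_N = 1 − X; n_R = X; n_M = X.
n_T = Σnᵢ = 1 + X.
With p_i = (n_i/n_T)P, Kp = p_R p_M / (p_N).
Equating to 9.12 bar and solving on 0 < X < 1: X = 0.734.

X = 0.734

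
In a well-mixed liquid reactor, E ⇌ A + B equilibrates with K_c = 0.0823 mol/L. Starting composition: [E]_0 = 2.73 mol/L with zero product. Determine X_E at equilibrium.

X = 0.159

Let X = conversion of E; extent ξ = 2.73·X mol/L.
Concentrations: [E] = 2.73 − 2.73X; [A] = 2.73X; [B] = 2.73X.
K_c = [A] [B] / ([E]).
Equating to 0.0823 mol/L: the physical root is X = 0.159.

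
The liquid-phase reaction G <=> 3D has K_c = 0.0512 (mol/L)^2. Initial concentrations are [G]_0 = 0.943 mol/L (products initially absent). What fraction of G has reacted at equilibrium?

X = 0.123

Let X = conversion of G; extent ξ = 0.943·X mol/L.
Concentrations: [G] = 0.943 − 0.943X; [D] = 2.83X.
K_c = [D]^3 / ([G]).
Setting equal to 0.0512 and solving for X on (0,1) gives X = 0.123.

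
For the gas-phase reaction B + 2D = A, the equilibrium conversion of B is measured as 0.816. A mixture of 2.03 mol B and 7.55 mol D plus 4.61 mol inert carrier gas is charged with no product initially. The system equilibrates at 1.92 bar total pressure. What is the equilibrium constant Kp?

Kp = 7.93 bar^-2

Basis: 2.03 mol B initially; let X = conversion of B. Extent ξ = 2.03X.
Mole table: n_B = 2.03 − 2.03X; n_D = 7.55 − 4.06X; n_A = 2.03X; n_I = 4.61 (inert).
Total moles n_T = 14.2 − 4.06X.
At X = 0.816: n_B = 0.374, n_D = 4.24, n_A = 1.66, n_T = 10.9.
p_i = (n_i/n_T)·P. Kp = p_A / (p_B p_D^2) = 7.93 bar^-2.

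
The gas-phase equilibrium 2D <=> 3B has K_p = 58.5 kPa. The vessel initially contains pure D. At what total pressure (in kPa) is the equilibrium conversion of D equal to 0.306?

Take 1 mol D as basis and let X be its fractional conversion, so ξ = 0.5X.
Species balance: n_D = 1 − X; n_B = 1.5X.
n_T = Σnᵢ = 1 + 0.5X.
K_p = p_B^3 / (p_D^2) with p_i = (n_i/n_T)·P.
At X = 0.306: the mole-fraction product g(X) = Π y_i^ν_i = 0.1741. Since K_p = g(X)·P^{1}, P = (K_p/g)^(1/1) = (58.5/0.1741)^(1/1) = 336 kPa.

P = 336 kPa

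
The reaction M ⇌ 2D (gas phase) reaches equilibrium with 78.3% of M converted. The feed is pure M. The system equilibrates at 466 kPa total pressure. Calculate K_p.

K_p = 2.95e+03 kPa

Basis: 1 mol M initially; let X = conversion of M. Extent ξ = X.
Mole table: n_M = 1 − X; n_D = 2X.
Total moles n_T = 1 + X.
At X = 0.783: n_M = 0.217, n_D = 1.57, n_T = 1.78.
p_i = (n_i/n_T)·P. K_p = p_D^2 / (p_M) = 2.95e+03 kPa.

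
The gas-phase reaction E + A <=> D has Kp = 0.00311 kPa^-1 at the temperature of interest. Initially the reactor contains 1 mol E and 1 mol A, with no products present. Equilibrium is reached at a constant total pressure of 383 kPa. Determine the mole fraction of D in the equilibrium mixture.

y_D = 0.194

Basis: 1 mol E initially; let X = conversion of E. Extent ξ = X.
Mole table: n_E = 1 − X; n_A = 1 − X; n_D = X.
n_T = Σnᵢ = 2 − X.
Mole fractions y_i = n_i/n_T; Kp = p_D / (p_E p_A) with p_i = y_i·P.
This yields a degree-2 equation in X; solving on (0,1), X = 0.324.
Then n_D = 0.324, n_T = 1.68, so y_D = 0.194.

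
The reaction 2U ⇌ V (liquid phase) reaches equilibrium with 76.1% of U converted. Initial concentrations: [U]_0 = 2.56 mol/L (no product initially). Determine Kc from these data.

Let X = conversion of U.
Concentrations: [U] = 2.56 − 2.56X; [V] = 1.28X.
At X = 0.761: [U] = 0.612, [V] = 0.974.
Kc = [V] / ([U]^2) = 2.6 L/mol.

Kc = 2.6 L/mol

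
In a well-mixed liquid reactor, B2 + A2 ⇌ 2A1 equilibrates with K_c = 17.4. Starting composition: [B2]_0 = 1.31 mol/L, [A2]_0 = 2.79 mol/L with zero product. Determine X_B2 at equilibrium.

X = 0.864

Let X = conversion of B2; extent ξ = 1.31·X mol/L.
Concentrations: [B2] = 1.31 − 1.31X; [A2] = 2.79 − 1.31X; [A1] = 2.62X.
K_c = [A1]^2 / ([B2] [A2]).
Solving K_c = 17.4 for X ∈ (0,1): X = 0.864.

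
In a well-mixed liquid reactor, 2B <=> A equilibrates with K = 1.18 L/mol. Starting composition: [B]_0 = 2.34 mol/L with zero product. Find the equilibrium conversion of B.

Let X = conversion of B; extent ξ = 2.34X/2 mol/L.
Concentrations: [B] = 2.34 − 2.34X; [A] = 1.17X.
K = [A] / ([B]^2).
Solving K = 1.18 for X ∈ (0,1): X = 0.655.

X = 0.655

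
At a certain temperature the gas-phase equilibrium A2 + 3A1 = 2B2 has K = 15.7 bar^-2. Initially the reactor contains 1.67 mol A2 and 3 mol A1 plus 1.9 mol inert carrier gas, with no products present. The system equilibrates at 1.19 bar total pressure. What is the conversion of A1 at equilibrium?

Take 3 mol A1 as basis and let X be its fractional conversion, so ξ = X.
At extent ξ: n_A2 = 1.67 − X; n_A1 = 3 − 3X; n_B2 = 2X; n_I = 1.9 (inert).
Total moles n_T = 6.57 − 2X.
y_i = n_i/n_T, p_i = y_i·P. K = p_B2^2 / (p_A2 p_A1^3).
This yields a degree-4 equation in X; solving on (0,1), X = 0.599.

X = 0.599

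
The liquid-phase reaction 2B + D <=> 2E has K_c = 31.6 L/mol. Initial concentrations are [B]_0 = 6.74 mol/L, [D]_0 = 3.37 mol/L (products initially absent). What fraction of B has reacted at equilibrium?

X = 0.816

Let X = conversion of B; extent ξ = 6.74X/2 mol/L.
Concentrations: [B] = 6.74 − 6.74X; [D] = 3.37 − 3.37X; [E] = 6.74X.
K_c = [E]^2 / ([B]^2 [D]).
This equals 31.6 at X = 0.816 (the root in 0 < X < 1).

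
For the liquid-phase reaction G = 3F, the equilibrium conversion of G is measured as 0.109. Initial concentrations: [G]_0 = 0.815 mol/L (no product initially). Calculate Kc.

Kc = 0.0261 (mol/L)^2

Let X = conversion of G.
Concentrations: [G] = 0.815 − 0.815X; [F] = 2.44X.
At X = 0.109: [G] = 0.726, [F] = 0.267.
Kc = [F]^3 / ([G]) = 0.0261 (mol/L)^2.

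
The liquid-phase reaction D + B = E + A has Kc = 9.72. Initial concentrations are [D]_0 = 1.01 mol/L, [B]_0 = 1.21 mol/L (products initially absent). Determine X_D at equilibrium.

Let X = conversion of D; extent ξ = 1.01·X mol/L.
Concentrations: [D] = 1.01 − 1.01X; [B] = 1.21 − 1.01X; [E] = 1.01X; [A] = 1.01X.
Kc = [E] [A] / ([D] [B]).
This equals 9.72 at X = 0.818 (the root in 0 < X < 1).

X = 0.818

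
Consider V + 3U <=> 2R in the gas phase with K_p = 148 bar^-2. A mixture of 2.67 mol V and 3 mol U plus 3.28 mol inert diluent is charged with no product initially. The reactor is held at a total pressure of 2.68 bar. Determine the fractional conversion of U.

Let X = conversion of U (basis 3 mol U); extent of reaction ξ = X.
Moles: n_V = 2.67 − X; n_U = 3 − 3X; n_R = 2X; n_I = 3.28 (inert).
Total moles n_T = 8.95 − 2X.
Mole fractions y_i = n_i/n_T; K_p = p_R^2 / (p_V p_U^3) with p_i = y_i·P.
Equating to 148 bar^-2 and solving on 0 < X < 1: X = 0.857.

X = 0.857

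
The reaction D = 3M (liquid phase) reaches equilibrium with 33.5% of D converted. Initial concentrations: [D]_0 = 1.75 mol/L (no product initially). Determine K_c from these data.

Let X = conversion of D.
Concentrations: [D] = 1.75 − 1.75X; [M] = 5.25X.
At X = 0.335: [D] = 1.16, [M] = 1.76.
K_c = [M]^3 / ([D]) = 4.67 (mol/L)^2.

K_c = 4.67 (mol/L)^2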